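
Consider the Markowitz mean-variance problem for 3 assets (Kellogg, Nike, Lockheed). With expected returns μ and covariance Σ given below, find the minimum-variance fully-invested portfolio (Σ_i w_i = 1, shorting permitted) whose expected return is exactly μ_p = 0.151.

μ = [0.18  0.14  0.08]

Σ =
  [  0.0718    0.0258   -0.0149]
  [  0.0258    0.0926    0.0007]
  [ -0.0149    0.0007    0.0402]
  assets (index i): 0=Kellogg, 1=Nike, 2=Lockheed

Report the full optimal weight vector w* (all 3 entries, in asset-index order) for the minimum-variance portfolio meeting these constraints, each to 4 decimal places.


0.6411  0.1149  0.2440

u=Σ⁻¹μ = [2.8950  0.6822  3.0512]
v=Σ⁻¹𝟙 = [18.5619  5.3881  31.6617]
a=μᵀu=0.860707  b=𝟙ᵀu=6.628420  c=𝟙ᵀv=55.611755  D=ac−b²=3.929500
λ₁=(c·0.151−b)/D = (55.611755·0.151−6.628420)/3.929500 = 0.450173
λ₂=(a−b·0.151)/D = (0.860707−6.628420·0.151)/3.929500 = -0.035675
w* = 0.450173·u + -0.035675·v:
  w_0 = 0.450173·2.8950 + -0.035675·18.5619 = 0.6411  (Kellogg)
  w_1 = 0.450173·0.6822 + -0.035675·5.3881 = 0.1149  (Nike)
  w_2 = 0.450173·3.0512 + -0.035675·31.6617 = 0.2440  (Lockheed)
Σw_i=1.0000  μᵀw=0.1510
σ²=wᵀΣw=λ₁·μ_p+λ₂ = 0.450173·0.151 + -0.035675 = 0.032301 ≈ 0.0323


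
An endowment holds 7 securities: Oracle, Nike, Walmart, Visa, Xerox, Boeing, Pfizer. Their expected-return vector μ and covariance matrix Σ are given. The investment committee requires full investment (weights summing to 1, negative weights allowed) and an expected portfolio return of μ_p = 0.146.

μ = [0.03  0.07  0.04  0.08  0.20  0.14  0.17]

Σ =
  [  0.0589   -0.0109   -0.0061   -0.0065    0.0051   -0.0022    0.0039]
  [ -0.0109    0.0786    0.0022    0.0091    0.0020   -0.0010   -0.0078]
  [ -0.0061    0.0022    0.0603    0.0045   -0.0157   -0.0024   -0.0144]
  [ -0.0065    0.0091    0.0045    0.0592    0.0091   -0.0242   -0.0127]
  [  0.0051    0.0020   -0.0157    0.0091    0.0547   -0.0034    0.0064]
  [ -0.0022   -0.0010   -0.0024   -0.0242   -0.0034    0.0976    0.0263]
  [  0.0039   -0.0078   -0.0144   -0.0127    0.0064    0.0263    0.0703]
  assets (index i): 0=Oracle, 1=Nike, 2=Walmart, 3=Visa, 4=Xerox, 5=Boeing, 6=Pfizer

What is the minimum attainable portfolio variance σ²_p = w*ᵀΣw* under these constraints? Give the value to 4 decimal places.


0.0136

g=Σ⁻¹μ = [0.6522  0.8881  2.1627  1.6310  3.7252  1.4121  2.3508]
h=Σ⁻¹𝟙 = [22.3770  14.0350  26.1793  21.3125  18.4241  12.8064  17.2849]
a=μᵀg=1.641084  b=𝟙ᵀg=12.822086  c=𝟙ᵀh=132.419275  D=ac−b²=52.905331
λ₁=(c·0.146−b)/D = (132.419275·0.146−12.822086)/52.905331 = 0.123071
λ₂=(a−b·0.146)/D = (1.641084−12.822086·0.146)/52.905331 = -0.004365
w* = 0.123071·g + -0.004365·h:
  w_0 = 0.123071·0.6522 + -0.004365·22.3770 = -0.0174  (Oracle)
  w_1 = 0.123071·0.8881 + -0.004365·14.0350 = 0.0480  (Nike)
  w_2 = 0.123071·2.1627 + -0.004365·26.1793 = 0.1519  (Walmart)
  w_3 = 0.123071·1.6310 + -0.004365·21.3125 = 0.1077  (Visa)
  w_4 = 0.123071·3.7252 + -0.004365·18.4241 = 0.3780  (Xerox)
  w_5 = 0.123071·1.4121 + -0.004365·12.8064 = 0.1179  (Boeing)
  w_6 = 0.123071·2.3508 + -0.004365·17.2849 = 0.2139  (Pfizer)
Σw_i=1.0000  μᵀw=0.1460
σ²=wᵀΣw=λ₁·μ_p+λ₂ = 0.123071·0.146 + -0.004365 = 0.013603 ≈ 0.0136


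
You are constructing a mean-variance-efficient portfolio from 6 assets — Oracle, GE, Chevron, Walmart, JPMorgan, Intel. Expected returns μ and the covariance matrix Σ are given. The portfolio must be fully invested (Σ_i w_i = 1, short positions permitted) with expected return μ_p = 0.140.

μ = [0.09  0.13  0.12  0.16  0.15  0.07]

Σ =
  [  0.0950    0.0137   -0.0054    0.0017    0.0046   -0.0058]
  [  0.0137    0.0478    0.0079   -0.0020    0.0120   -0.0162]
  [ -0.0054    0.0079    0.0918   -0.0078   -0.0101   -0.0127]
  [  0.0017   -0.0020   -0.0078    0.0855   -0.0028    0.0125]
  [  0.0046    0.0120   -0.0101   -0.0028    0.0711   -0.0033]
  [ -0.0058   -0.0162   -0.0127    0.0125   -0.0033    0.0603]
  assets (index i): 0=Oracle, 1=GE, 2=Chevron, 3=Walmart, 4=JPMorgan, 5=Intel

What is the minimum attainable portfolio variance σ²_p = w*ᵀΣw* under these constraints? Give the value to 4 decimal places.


x=Σ⁻¹μ = [0.6830  2.4607  1.7971  1.8555  2.0712  1.9948]
y=Σ⁻¹𝟙 = [9.0209  21.2755  15.4267  10.2066  13.6462  25.0473]
a=μᵀx=1.344192  b=𝟙ᵀx=10.862190  c=𝟙ᵀy=94.623162  D=ac−b²=9.204473
λ₁=(c·0.140−b)/D = (94.623162·0.140−10.862190)/9.204473 = 0.259119
λ₂=(a−b·0.140)/D = (1.344192−10.862190·0.140)/9.204473 = -0.019177
w* = 0.259119·x + -0.019177·y:
  w_0 = 0.259119·0.6830 + -0.019177·9.0209 = 0.0040  (Oracle)
  w_1 = 0.259119·2.4607 + -0.019177·21.2755 = 0.2296  (GE)
  w_2 = 0.259119·1.7971 + -0.019177·15.4267 = 0.1698  (Chevron)
  w_3 = 0.259119·1.8555 + -0.019177·10.2066 = 0.2851  (Walmart)
  w_4 = 0.259119·2.0712 + -0.019177·13.6462 = 0.2750  (JPMorgan)
  w_5 = 0.259119·1.9948 + -0.019177·25.0473 = 0.0366  (Intel)
Σw_i=1.0000  μᵀw=0.1400
σ²=wᵀΣw=λ₁·μ_p+λ₂ = 0.259119·0.140 + -0.019177 = 0.017100 ≈ 0.0171

0.0171


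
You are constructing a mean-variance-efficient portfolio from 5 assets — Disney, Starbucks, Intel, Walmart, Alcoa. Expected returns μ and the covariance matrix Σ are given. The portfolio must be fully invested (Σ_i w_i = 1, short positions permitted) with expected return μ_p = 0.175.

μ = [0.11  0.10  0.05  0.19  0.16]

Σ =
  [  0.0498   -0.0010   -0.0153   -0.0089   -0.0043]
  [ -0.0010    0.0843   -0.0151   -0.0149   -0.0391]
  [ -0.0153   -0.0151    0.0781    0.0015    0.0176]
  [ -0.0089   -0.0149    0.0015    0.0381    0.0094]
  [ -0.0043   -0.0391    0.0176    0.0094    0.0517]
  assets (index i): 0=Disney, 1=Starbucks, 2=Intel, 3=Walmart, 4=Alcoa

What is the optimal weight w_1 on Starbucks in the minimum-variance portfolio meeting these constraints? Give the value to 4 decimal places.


0.2184

u=Σ⁻¹μ = [4.3301  5.3460  1.0567  6.5815  5.9417]
v=Σ⁻¹𝟙 = [37.2248  41.3441  18.2702  40.4922  40.1245]
a=μᵀu=3.264914  b=𝟙ᵀu=23.256088  c=𝟙ᵀv=177.455839  D=ac−b²=38.532413
λ₁=(c·0.175−b)/D = (177.455839·0.175−23.256088)/38.532413 = 0.202393
λ₂=(a−b·0.175)/D = (3.264914−23.256088·0.175)/38.532413 = -0.020889
w* = 0.202393·u + -0.020889·v:
  w_0 = 0.202393·4.3301 + -0.020889·37.2248 = 0.0988  (Disney)
  w_1 = 0.202393·5.3460 + -0.020889·41.3441 = 0.2184  (Starbucks)
  w_2 = 0.202393·1.0567 + -0.020889·18.2702 = -0.1678  (Intel)
  w_3 = 0.202393·6.5815 + -0.020889·40.4922 = 0.4862  (Walmart)
  w_4 = 0.202393·5.9417 + -0.020889·40.1245 = 0.3644  (Alcoa)
Σw_i=1.0000  μᵀw=0.1750
σ²=wᵀΣw=λ₁·μ_p+λ₂ = 0.202393·0.175 + -0.020889 = 0.014530 ≈ 0.0145


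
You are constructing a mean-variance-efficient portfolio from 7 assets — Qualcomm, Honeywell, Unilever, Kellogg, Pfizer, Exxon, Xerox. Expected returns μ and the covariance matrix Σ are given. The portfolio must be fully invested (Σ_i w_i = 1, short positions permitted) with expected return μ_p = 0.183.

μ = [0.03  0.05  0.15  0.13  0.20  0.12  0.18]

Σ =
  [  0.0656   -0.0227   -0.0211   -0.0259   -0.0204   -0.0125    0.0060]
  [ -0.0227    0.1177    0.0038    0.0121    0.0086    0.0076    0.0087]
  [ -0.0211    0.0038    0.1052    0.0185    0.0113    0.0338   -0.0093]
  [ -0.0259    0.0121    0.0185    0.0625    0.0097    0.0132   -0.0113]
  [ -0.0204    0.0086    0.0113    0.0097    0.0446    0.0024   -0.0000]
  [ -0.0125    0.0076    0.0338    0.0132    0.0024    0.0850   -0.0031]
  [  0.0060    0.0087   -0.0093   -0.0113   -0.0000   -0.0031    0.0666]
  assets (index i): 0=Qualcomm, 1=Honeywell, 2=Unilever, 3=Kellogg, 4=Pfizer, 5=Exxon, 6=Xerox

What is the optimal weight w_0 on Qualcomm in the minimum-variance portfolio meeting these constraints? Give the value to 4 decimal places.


0.0510

p=Σ⁻¹μ = [3.3993  0.1043  1.0105  2.7018  5.1191  1.0470  3.0311]
q=Σ⁻¹𝟙 = [41.0363  9.5195  7.9703  24.7550  31.4347  9.6246  15.8356]
a=μᵀp=2.305044  b=𝟙ᵀp=16.413051  c=𝟙ᵀq=140.175941  D=ac−b²=53.723495
λ₁=(c·0.183−b)/D = (140.175941·0.183−16.413051)/53.723495 = 0.171976
λ₂=(a−b·0.183)/D = (2.305044−16.413051·0.183)/53.723495 = -0.013003
w* = 0.171976·p + -0.013003·q:
  w_0 = 0.171976·3.3993 + -0.013003·41.0363 = 0.0510  (Qualcomm)
  w_1 = 0.171976·0.1043 + -0.013003·9.5195 = -0.1058  (Honeywell)
  w_2 = 0.171976·1.0105 + -0.013003·7.9703 = 0.0701  (Unilever)
  w_3 = 0.171976·2.7018 + -0.013003·24.7550 = 0.1428  (Kellogg)
  w_4 = 0.171976·5.1191 + -0.013003·31.4347 = 0.4716  (Pfizer)
  w_5 = 0.171976·1.0470 + -0.013003·9.6246 = 0.0549  (Exxon)
  w_6 = 0.171976·3.0311 + -0.013003·15.8356 = 0.3154  (Xerox)
Σw_i=1.0000  μᵀw=0.1830
σ²=wᵀΣw=λ₁·μ_p+λ₂ = 0.171976·0.183 + -0.013003 = 0.018469 ≈ 0.0185


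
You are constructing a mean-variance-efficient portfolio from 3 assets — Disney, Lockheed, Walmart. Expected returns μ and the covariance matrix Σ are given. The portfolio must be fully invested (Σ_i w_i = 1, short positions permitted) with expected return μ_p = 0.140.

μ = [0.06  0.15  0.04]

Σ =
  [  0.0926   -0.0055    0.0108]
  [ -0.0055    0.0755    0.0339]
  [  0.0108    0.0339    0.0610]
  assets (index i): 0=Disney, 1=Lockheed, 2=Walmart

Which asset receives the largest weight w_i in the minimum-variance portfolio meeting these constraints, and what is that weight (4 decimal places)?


u=Σ⁻¹μ = [0.8925  2.4362  -0.8562]
v=Σ⁻¹𝟙 = [10.3351  9.9388  9.0403]
a=μᵀu=0.384733  b=𝟙ᵀu=2.472532  c=𝟙ᵀv=29.314129  D=ac−b²=5.164691
λ₁=(c·0.140−b)/D = (29.314129·0.140−2.472532)/5.164691 = 0.315885
λ₂=(a−b·0.140)/D = (0.384733−2.472532·0.140)/5.164691 = 0.007470
w* = 0.315885·u + 0.007470·v:
  w_0 = 0.315885·0.8925 + 0.007470·10.3351 = 0.3591  (Disney)
  w_1 = 0.315885·2.4362 + 0.007470·9.9388 = 0.8438  (Lockheed)
  w_2 = 0.315885·-0.8562 + 0.007470·9.0403 = -0.2029  (Walmart)
Σw_i=1.0000  μᵀw=0.1400
σ²=wᵀΣw=λ₁·μ_p+λ₂ = 0.315885·0.140 + 0.007470 = 0.051693 ≈ 0.0517

Lockheed (0.8438)


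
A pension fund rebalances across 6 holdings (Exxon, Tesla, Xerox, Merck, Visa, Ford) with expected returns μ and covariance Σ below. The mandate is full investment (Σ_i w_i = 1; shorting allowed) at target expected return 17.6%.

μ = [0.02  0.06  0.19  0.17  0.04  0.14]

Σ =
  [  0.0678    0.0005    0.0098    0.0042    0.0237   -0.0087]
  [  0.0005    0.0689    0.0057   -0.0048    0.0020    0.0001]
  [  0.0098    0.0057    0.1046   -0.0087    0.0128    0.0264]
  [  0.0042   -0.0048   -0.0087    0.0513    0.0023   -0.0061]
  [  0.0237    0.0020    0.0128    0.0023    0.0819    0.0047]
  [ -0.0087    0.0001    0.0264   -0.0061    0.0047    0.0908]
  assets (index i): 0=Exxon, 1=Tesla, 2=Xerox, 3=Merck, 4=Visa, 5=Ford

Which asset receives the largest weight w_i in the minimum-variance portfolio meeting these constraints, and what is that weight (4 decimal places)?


x=Σ⁻¹μ = [-0.0490  0.9919  1.7620  3.8610  0.0210  1.2821]
y=Σ⁻¹𝟙 = [11.7405  15.2886  5.7669  22.0397  6.2532  11.6015]
a=μᵀx=1.230006  b=𝟙ᵀx=7.868925  c=𝟙ᵀy=72.690381  D=ac−b²=27.489598
λ₁=(c·0.176−b)/D = (72.690381·0.176−7.868925)/27.489598 = 0.179143
λ₂=(a−b·0.176)/D = (1.230006−7.868925·0.176)/27.489598 = -0.005636
w* = 0.179143·x + -0.005636·y:
  w_0 = 0.179143·-0.0490 + -0.005636·11.7405 = -0.0749  (Exxon)
  w_1 = 0.179143·0.9919 + -0.005636·15.2886 = 0.0915  (Tesla)
  w_2 = 0.179143·1.7620 + -0.005636·5.7669 = 0.2831  (Xerox)
  w_3 = 0.179143·3.8610 + -0.005636·22.0397 = 0.5675  (Merck)
  w_4 = 0.179143·0.0210 + -0.005636·6.2532 = -0.0315  (Visa)
  w_5 = 0.179143·1.2821 + -0.005636·11.6015 = 0.1643  (Ford)
Σw_i=1.0000  μᵀw=0.1760
σ²=wᵀΣw=λ₁·μ_p+λ₂ = 0.179143·0.176 + -0.005636 = 0.025893 ≈ 0.0259

Merck (0.5675)


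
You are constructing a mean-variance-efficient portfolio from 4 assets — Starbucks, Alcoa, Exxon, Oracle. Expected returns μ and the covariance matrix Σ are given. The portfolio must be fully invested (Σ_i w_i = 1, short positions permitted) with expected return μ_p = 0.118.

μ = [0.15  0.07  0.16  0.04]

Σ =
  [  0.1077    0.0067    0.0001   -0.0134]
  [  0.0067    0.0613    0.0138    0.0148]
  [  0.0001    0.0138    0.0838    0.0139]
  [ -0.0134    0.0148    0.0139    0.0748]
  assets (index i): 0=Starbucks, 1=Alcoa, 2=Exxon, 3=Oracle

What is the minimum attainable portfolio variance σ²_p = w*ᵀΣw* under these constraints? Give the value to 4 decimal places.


p=Σ⁻¹μ = [1.4043  0.5045  1.7651  0.3585]
q=Σ⁻¹𝟙 = [10.0563  10.5660  8.2664  11.5438]
a=μᵀp=0.542721  b=𝟙ᵀp=4.032449  c=𝟙ᵀq=40.432557  D=ac−b²=5.682939
λ₁=(c·0.118−b)/D = (40.432557·0.118−4.032449)/5.682939 = 0.129967
λ₂=(a−b·0.118)/D = (0.542721−4.032449·0.118)/5.682939 = 0.011771
w* = 0.129967·p + 0.011771·q:
  w_0 = 0.129967·1.4043 + 0.011771·10.0563 = 0.3009  (Starbucks)
  w_1 = 0.129967·0.5045 + 0.011771·10.5660 = 0.1899  (Alcoa)
  w_2 = 0.129967·1.7651 + 0.011771·8.2664 = 0.3267  (Exxon)
  w_3 = 0.129967·0.3585 + 0.011771·11.5438 = 0.1825  (Oracle)
Σw_i=1.0000  μᵀw=0.1180
σ²=wᵀΣw=λ₁·μ_p+λ₂ = 0.129967·0.118 + 0.011771 = 0.027107 ≈ 0.0271

0.0271


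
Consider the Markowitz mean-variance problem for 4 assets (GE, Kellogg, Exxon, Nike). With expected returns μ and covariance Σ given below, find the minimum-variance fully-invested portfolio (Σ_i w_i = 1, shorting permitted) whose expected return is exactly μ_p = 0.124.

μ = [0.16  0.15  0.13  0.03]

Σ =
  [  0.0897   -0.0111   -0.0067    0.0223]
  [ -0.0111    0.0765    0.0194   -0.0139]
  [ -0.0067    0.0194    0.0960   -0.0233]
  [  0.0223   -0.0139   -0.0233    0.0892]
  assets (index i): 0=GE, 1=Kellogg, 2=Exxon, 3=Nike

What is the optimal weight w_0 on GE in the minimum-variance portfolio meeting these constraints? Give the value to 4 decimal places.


x=Σ⁻¹μ = [2.0095  2.0332  1.1959  0.4632]
y=Σ⁻¹𝟙 = [10.3178  14.1365  11.6480  13.8768]
a=μᵀx=0.795875  b=𝟙ᵀx=5.701868  c=𝟙ᵀy=49.979103  D=ac−b²=7.265817
λ₁=(c·0.124−b)/D = (49.979103·0.124−5.701868)/7.265817 = 0.068202
λ₂=(a−b·0.124)/D = (0.795875−5.701868·0.124)/7.265817 = 0.012228
w* = 0.068202·x + 0.012228·y:
  w_0 = 0.068202·2.0095 + 0.012228·10.3178 = 0.2632  (GE)
  w_1 = 0.068202·2.0332 + 0.012228·14.1365 = 0.3115  (Kellogg)
  w_2 = 0.068202·1.1959 + 0.012228·11.6480 = 0.2240  (Exxon)
  w_3 = 0.068202·0.4632 + 0.012228·13.8768 = 0.2013  (Nike)
Σw_i=1.0000  μᵀw=0.1240
σ²=wᵀΣw=λ₁·μ_p+λ₂ = 0.068202·0.124 + 0.012228 = 0.020685 ≈ 0.0207

0.2632


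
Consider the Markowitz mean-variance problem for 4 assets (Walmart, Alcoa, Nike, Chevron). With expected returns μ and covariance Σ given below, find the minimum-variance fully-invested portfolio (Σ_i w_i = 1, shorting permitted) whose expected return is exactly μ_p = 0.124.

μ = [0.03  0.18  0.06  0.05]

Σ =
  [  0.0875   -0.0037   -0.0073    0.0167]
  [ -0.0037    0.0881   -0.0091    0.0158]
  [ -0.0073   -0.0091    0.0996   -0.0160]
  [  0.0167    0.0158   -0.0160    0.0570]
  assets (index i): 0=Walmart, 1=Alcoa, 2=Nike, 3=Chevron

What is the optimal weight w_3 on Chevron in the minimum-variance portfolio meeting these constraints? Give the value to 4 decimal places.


g=Σ⁻¹μ = [0.4234  2.0763  0.8919  0.4280]
h=Σ⁻¹𝟙 = [10.0610  10.4287  14.2535  15.7064]
a=μᵀg=0.461345  b=𝟙ᵀg=3.819533  c=𝟙ᵀh=50.449643  D=ac−b²=8.685861
λ₁=(c·0.124−b)/D = (50.449643·0.124−3.819533)/8.685861 = 0.280481
λ₂=(a−b·0.124)/D = (0.461345−3.819533·0.124)/8.685861 = -0.001413
w* = 0.280481·g + -0.001413·h:
  w_0 = 0.280481·0.4234 + -0.001413·10.0610 = 0.1045  (Walmart)
  w_1 = 0.280481·2.0763 + -0.001413·10.4287 = 0.5676  (Alcoa)
  w_2 = 0.280481·0.8919 + -0.001413·14.2535 = 0.2300  (Nike)
  w_3 = 0.280481·0.4280 + -0.001413·15.7064 = 0.0978  (Chevron)
Σw_i=1.0000  μᵀw=0.1240
σ²=wᵀΣw=λ₁·μ_p+λ₂ = 0.280481·0.124 + -0.001413 = 0.033366 ≈ 0.0334

0.0978


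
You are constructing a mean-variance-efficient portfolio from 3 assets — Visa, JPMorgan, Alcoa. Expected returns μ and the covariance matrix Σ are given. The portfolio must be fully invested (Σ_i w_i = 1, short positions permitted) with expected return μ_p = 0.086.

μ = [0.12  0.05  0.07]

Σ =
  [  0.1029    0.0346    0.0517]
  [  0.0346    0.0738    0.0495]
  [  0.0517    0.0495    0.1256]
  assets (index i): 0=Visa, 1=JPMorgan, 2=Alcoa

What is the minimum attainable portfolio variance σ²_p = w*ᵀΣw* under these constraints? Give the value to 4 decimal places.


x=Σ⁻¹μ = [1.0953  0.1258  0.0569]
y=Σ⁻¹𝟙 = [5.5157  9.7148  1.8627]
a=μᵀx=0.141708  b=𝟙ᵀx=1.278014  c=𝟙ᵀy=17.093214  D=ac−b²=0.788931
λ₁=(c·0.086−b)/D = (17.093214·0.086−1.278014)/0.788931 = 0.243370
λ₂=(a−b·0.086)/D = (0.141708−1.278014·0.086)/0.788931 = 0.040307
w* = 0.243370·x + 0.040307·y:
  w_0 = 0.243370·1.0953 + 0.040307·5.5157 = 0.4889  (Visa)
  w_1 = 0.243370·0.1258 + 0.040307·9.7148 = 0.4222  (JPMorgan)
  w_2 = 0.243370·0.0569 + 0.040307·1.8627 = 0.0889  (Alcoa)
Σw_i=1.0000  μᵀw=0.0860
σ²=wᵀΣw=λ₁·μ_p+λ₂ = 0.243370·0.086 + 0.040307 = 0.061236 ≈ 0.0612

0.0612


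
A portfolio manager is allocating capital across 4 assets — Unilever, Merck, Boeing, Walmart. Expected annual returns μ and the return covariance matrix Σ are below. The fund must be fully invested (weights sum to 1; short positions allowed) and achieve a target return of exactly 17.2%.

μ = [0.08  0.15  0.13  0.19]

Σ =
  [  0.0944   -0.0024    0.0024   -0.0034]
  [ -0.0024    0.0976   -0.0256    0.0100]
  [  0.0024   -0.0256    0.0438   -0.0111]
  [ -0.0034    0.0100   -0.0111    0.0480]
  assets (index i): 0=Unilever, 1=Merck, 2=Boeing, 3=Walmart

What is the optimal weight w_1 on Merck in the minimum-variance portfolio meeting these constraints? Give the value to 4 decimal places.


u=Σ⁻¹μ = [0.9420  2.5422  5.6173  4.7944]
v=Σ⁻¹𝟙 = [11.0187  18.1589  39.6852  27.0079]
a=μᵀu=2.097879  b=𝟙ᵀu=13.895901  c=𝟙ᵀv=95.870639  D=ac−b²=8.028950
λ₁=(c·0.172−b)/D = (95.870639·0.172−13.895901)/8.028950 = 0.323062
λ₂=(a−b·0.172)/D = (2.097879−13.895901·0.172)/8.028950 = -0.036395
w* = 0.323062·u + -0.036395·v:
  w_0 = 0.323062·0.9420 + -0.036395·11.0187 = -0.0967  (Unilever)
  w_1 = 0.323062·2.5422 + -0.036395·18.1589 = 0.1604  (Merck)
  w_2 = 0.323062·5.6173 + -0.036395·39.6852 = 0.3704  (Boeing)
  w_3 = 0.323062·4.7944 + -0.036395·27.0079 = 0.5659  (Walmart)
Σw_i=1.0000  μᵀw=0.1720
σ²=wᵀΣw=λ₁·μ_p+λ₂ = 0.323062·0.172 + -0.036395 = 0.019171 ≈ 0.0192

0.1604


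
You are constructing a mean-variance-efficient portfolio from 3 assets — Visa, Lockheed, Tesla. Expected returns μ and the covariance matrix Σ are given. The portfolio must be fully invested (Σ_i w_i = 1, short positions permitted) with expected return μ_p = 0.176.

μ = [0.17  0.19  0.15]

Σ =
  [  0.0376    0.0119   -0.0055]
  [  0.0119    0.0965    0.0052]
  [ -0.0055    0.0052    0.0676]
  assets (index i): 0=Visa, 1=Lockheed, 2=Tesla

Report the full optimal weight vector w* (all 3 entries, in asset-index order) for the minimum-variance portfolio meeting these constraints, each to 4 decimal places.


x=Σ⁻¹μ = [4.4788  1.2827  2.4847]
y=Σ⁻¹𝟙 = [27.0714  6.1340  16.5236]
a=μᵀx=1.377805  b=𝟙ᵀx=8.246138  c=𝟙ᵀy=49.729003  D=ac−b²=0.518065
λ₁=(c·0.176−b)/D = (49.729003·0.176−8.246138)/0.518065 = 0.977033
λ₂=(a−b·0.176)/D = (1.377805−8.246138·0.176)/0.518065 = -0.141904
w* = 0.977033·x + -0.141904·y:
  w_0 = 0.977033·4.4788 + -0.141904·27.0714 = 0.5343  (Visa)
  w_1 = 0.977033·1.2827 + -0.141904·6.1340 = 0.3828  (Lockheed)
  w_2 = 0.977033·2.4847 + -0.141904·16.5236 = 0.0828  (Tesla)
Σw_i=1.0000  μᵀw=0.1760
σ²=wᵀΣw=λ₁·μ_p+λ₂ = 0.977033·0.176 + -0.141904 = 0.030054 ≈ 0.0301

0.5343  0.3828  0.0828


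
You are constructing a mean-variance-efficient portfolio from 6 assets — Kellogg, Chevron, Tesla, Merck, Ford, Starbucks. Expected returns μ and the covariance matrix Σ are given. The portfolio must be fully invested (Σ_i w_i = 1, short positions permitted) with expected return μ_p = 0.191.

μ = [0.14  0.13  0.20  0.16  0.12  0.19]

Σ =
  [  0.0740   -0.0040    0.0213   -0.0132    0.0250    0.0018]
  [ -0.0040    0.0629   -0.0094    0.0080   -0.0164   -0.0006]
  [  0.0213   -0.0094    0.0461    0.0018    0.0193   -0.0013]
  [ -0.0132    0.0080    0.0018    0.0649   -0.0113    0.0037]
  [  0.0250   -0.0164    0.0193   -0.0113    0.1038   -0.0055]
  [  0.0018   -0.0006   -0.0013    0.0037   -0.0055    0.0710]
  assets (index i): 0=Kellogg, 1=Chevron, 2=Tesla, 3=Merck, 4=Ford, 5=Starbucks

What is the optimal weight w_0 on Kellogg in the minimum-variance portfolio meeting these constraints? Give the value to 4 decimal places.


-0.0461

p=Σ⁻¹μ = [0.8556  2.7374  4.0684  2.2102  1.0105  2.7151]
q=Σ⁻¹𝟙 = [8.5781  19.8372  17.4584  15.1236  9.8617  14.3301]
a=μᵀp=2.280112  b=𝟙ᵀp=13.597366  c=𝟙ᵀq=85.189206  D=ac−b²=9.352602
λ₁=(c·0.191−b)/D = (85.189206·0.191−13.597366)/9.352602 = 0.285885
λ₂=(a−b·0.191)/D = (2.280112−13.597366·0.191)/9.352602 = -0.033893
w* = 0.285885·p + -0.033893·q:
  w_0 = 0.285885·0.8556 + -0.033893·8.5781 = -0.0461  (Kellogg)
  w_1 = 0.285885·2.7374 + -0.033893·19.8372 = 0.1103  (Chevron)
  w_2 = 0.285885·4.0684 + -0.033893·17.4584 = 0.5714  (Tesla)
  w_3 = 0.285885·2.2102 + -0.033893·15.1236 = 0.1193  (Merck)
  w_4 = 0.285885·1.0105 + -0.033893·9.8617 = -0.0453  (Ford)
  w_5 = 0.285885·2.7151 + -0.033893·14.3301 = 0.2905  (Starbucks)
Σw_i=1.0000  μᵀw=0.1910
σ²=wᵀΣw=λ₁·μ_p+λ₂ = 0.285885·0.191 + -0.033893 = 0.020711 ≈ 0.0207


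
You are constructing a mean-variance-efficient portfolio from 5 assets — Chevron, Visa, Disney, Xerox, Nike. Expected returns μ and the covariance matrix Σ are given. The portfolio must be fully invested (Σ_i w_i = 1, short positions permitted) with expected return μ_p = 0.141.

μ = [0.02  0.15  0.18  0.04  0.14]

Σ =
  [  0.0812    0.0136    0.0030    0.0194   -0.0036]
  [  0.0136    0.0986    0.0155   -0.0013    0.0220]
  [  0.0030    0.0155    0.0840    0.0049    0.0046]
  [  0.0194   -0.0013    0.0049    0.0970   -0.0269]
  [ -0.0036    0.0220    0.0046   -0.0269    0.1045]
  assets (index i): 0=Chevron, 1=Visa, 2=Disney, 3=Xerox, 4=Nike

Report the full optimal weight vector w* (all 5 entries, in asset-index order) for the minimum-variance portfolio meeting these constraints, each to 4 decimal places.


u=Σ⁻¹μ = [-0.0969  0.9780  1.8584  0.6911  1.2266]
v=Σ⁻¹𝟙 = [8.9339  5.0641  9.3766  11.2487  11.2939]
a=μᵀu=0.678632  b=𝟙ᵀu=4.657172  c=𝟙ᵀv=45.917176  D=ac−b²=9.471606
λ₁=(c·0.141−b)/D = (45.917176·0.141−4.657172)/9.471606 = 0.191852
λ₂=(a−b·0.141)/D = (0.678632−4.657172·0.141)/9.471606 = 0.002320
w* = 0.191852·u + 0.002320·v:
  w_0 = 0.191852·-0.0969 + 0.002320·8.9339 = 0.0021  (Chevron)
  w_1 = 0.191852·0.9780 + 0.002320·5.0641 = 0.1994  (Visa)
  w_2 = 0.191852·1.8584 + 0.002320·9.3766 = 0.3783  (Disney)
  w_3 = 0.191852·0.6911 + 0.002320·11.2487 = 0.1587  (Xerox)
  w_4 = 0.191852·1.2266 + 0.002320·11.2939 = 0.2615  (Nike)
Σw_i=1.0000  μᵀw=0.1410
σ²=wᵀΣw=λ₁·μ_p+λ₂ = 0.191852·0.141 + 0.002320 = 0.029371 ≈ 0.0294

0.0021  0.1994  0.3783  0.1587  0.2615


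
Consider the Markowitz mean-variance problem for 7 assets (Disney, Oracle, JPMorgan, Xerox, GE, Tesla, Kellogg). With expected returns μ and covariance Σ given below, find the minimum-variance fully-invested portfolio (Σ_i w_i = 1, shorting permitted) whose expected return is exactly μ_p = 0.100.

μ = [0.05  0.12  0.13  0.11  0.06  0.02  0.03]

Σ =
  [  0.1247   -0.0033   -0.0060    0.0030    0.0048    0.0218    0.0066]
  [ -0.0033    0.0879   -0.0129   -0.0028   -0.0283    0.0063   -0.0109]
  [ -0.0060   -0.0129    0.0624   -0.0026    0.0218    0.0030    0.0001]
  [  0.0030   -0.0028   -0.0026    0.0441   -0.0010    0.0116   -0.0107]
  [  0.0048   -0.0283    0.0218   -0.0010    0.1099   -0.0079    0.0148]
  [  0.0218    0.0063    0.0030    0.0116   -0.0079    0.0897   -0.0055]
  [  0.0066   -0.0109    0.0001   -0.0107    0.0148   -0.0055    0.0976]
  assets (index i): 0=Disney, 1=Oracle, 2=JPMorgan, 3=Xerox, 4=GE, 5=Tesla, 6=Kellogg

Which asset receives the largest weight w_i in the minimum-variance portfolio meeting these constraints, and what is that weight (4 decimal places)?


Xerox (0.3015)

x=Σ⁻¹μ = [0.5286  2.1307  2.5623  3.0547  0.4581  -0.4497  0.7470]
y=Σ⁻¹𝟙 = [6.6950  19.3486  18.3540  26.5744  8.9427  5.7466  13.8164]
a=μᵀx=0.992136  b=𝟙ᵀx=9.031760  c=𝟙ᵀy=99.477519  D=ac−b²=17.122500
λ₁=(c·0.100−b)/D = (99.477519·0.100−9.031760)/17.122500 = 0.053496
λ₂=(a−b·0.100)/D = (0.992136−9.031760·0.100)/17.122500 = 0.005195
w* = 0.053496·x + 0.005195·y:
  w_0 = 0.053496·0.5286 + 0.005195·6.6950 = 0.0631  (Disney)
  w_1 = 0.053496·2.1307 + 0.005195·19.3486 = 0.2145  (Oracle)
  w_2 = 0.053496·2.5623 + 0.005195·18.3540 = 0.2324  (JPMorgan)
  w_3 = 0.053496·3.0547 + 0.005195·26.5744 = 0.3015  (Xerox)
  w_4 = 0.053496·0.4581 + 0.005195·8.9427 = 0.0710  (GE)
  w_5 = 0.053496·-0.4497 + 0.005195·5.7466 = 0.0058  (Tesla)
  w_6 = 0.053496·0.7470 + 0.005195·13.8164 = 0.1117  (Kellogg)
Σw_i=1.0000  μᵀw=0.1000
σ²=wᵀΣw=λ₁·μ_p+λ₂ = 0.053496·0.100 + 0.005195 = 0.010545 ≈ 0.0105


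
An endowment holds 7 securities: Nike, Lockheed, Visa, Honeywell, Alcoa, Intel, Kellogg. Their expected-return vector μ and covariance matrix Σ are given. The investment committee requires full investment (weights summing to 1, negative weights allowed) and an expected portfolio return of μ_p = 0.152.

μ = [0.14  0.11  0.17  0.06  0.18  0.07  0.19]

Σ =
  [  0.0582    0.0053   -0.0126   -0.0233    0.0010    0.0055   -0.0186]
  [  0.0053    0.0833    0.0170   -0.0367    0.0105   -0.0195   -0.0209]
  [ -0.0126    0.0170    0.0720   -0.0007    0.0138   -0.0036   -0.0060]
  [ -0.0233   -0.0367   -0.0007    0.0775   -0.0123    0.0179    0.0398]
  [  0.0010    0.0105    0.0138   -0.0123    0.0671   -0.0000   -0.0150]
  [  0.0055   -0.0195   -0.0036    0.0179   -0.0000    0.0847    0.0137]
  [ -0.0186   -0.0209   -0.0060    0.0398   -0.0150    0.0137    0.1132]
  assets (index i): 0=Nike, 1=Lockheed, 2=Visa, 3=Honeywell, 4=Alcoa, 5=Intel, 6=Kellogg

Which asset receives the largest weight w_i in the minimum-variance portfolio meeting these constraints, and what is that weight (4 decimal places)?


Nike (0.2779)

u=Σ⁻¹μ = [4.3032  1.7856  2.3972  2.0607  2.7732  0.2270  2.4577]
v=Σ⁻¹𝟙 = [31.5187  22.4017  12.5742  28.7500  15.8164  7.7807  9.8612]
a=μᵀu=2.312069  b=𝟙ᵀu=16.004659  c=𝟙ᵀv=128.702937  D=ac−b²=41.420893
λ₁=(c·0.152−b)/D = (128.702937·0.152−16.004659)/41.420893 = 0.085903
λ₂=(a−b·0.152)/D = (2.312069−16.004659·0.152)/41.420893 = -0.002913
w* = 0.085903·u + -0.002913·v:
  w_0 = 0.085903·4.3032 + -0.002913·31.5187 = 0.2779  (Nike)
  w_1 = 0.085903·1.7856 + -0.002913·22.4017 = 0.0881  (Lockheed)
  w_2 = 0.085903·2.3972 + -0.002913·12.5742 = 0.1693  (Visa)
  w_3 = 0.085903·2.0607 + -0.002913·28.7500 = 0.0933  (Honeywell)
  w_4 = 0.085903·2.7732 + -0.002913·15.8164 = 0.1922  (Alcoa)
  w_5 = 0.085903·0.2270 + -0.002913·7.7807 = -0.0032  (Intel)
  w_6 = 0.085903·2.4577 + -0.002913·9.8612 = 0.1824  (Kellogg)
Σw_i=1.0000  μᵀw=0.1520
σ²=wᵀΣw=λ₁·μ_p+λ₂ = 0.085903·0.152 + -0.002913 = 0.010145 ≈ 0.0101


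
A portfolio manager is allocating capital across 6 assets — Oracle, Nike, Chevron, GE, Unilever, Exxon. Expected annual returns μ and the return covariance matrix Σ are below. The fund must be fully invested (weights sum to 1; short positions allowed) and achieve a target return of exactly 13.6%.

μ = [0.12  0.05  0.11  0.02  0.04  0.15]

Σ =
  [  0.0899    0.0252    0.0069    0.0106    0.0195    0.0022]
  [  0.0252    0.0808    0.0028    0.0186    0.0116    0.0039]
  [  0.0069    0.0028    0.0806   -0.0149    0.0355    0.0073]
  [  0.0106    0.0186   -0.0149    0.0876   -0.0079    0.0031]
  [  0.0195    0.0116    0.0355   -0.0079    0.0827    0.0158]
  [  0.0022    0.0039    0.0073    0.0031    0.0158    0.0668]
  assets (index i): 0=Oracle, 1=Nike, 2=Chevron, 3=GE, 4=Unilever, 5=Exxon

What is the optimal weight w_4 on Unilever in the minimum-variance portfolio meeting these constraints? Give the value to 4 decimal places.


-0.1675

p=Σ⁻¹μ = [1.3028  0.1519  1.4594  0.1275  -0.8867  2.2381]
q=Σ⁻¹𝟙 = [6.0409  6.4292  10.9463  11.1149  3.8808  11.7658]
a=μᵀp=0.627246  b=𝟙ᵀp=4.392860  c=𝟙ᵀq=50.177874  D=ac−b²=12.176628
λ₁=(c·0.136−b)/D = (50.177874·0.136−4.392860)/12.176628 = 0.199672
λ₂=(a−b·0.136)/D = (0.627246−4.392860·0.136)/12.176628 = 0.002449
w* = 0.199672·p + 0.002449·q:
  w_0 = 0.199672·1.3028 + 0.002449·6.0409 = 0.2749  (Oracle)
  w_1 = 0.199672·0.1519 + 0.002449·6.4292 = 0.0461  (Nike)
  w_2 = 0.199672·1.4594 + 0.002449·10.9463 = 0.3182  (Chevron)
  w_3 = 0.199672·0.1275 + 0.002449·11.1149 = 0.0527  (GE)
  w_4 = 0.199672·-0.8867 + 0.002449·3.8808 = -0.1675  (Unilever)
  w_5 = 0.199672·2.2381 + 0.002449·11.7658 = 0.4757  (Exxon)
Σw_i=1.0000  μᵀw=0.1360
σ²=wᵀΣw=λ₁·μ_p+λ₂ = 0.199672·0.136 + 0.002449 = 0.029604 ≈ 0.0296


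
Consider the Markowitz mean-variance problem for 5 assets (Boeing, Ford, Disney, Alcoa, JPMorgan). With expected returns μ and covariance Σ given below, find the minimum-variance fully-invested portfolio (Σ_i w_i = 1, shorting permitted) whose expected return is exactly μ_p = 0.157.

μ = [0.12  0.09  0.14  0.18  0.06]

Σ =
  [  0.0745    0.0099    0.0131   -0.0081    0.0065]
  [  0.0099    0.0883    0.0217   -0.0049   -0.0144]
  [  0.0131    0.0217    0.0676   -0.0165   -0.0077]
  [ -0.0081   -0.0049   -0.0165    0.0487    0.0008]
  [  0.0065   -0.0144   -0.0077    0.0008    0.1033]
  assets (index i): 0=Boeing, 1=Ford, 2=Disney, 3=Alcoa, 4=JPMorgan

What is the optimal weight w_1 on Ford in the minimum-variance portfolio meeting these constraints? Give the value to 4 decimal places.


x=Σ⁻¹μ = [1.5051  0.5327  2.9062  4.9725  0.7385]
y=Σ⁻¹𝟙 = [11.2162  9.0872  18.1423  29.2738  11.3672]
a=μᵀx=1.574788  b=𝟙ᵀx=10.655019  c=𝟙ᵀy=79.086602  D=ac−b²=11.015219
λ₁=(c·0.157−b)/D = (79.086602·0.157−10.655019)/11.015219 = 0.159922
λ₂=(a−b·0.157)/D = (1.574788−10.655019·0.157)/11.015219 = -0.008901
w* = 0.159922·x + -0.008901·y:
  w_0 = 0.159922·1.5051 + -0.008901·11.2162 = 0.1409  (Boeing)
  w_1 = 0.159922·0.5327 + -0.008901·9.0872 = 0.0043  (Ford)
  w_2 = 0.159922·2.9062 + -0.008901·18.1423 = 0.3033  (Disney)
  w_3 = 0.159922·4.9725 + -0.008901·29.2738 = 0.5346  (Alcoa)
  w_4 = 0.159922·0.7385 + -0.008901·11.3672 = 0.0169  (JPMorgan)
Σw_i=1.0000  μᵀw=0.1570
σ²=wᵀΣw=λ₁·μ_p+λ₂ = 0.159922·0.157 + -0.008901 = 0.016206 ≈ 0.0162

0.0043


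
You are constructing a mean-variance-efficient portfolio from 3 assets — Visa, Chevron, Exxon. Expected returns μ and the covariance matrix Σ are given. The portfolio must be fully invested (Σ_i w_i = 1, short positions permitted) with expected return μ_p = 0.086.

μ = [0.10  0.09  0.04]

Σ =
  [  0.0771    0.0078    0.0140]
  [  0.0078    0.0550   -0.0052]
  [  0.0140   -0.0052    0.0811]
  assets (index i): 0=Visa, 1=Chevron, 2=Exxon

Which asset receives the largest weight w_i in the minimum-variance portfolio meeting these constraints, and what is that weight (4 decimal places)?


Chevron (0.5043)

g=Σ⁻¹μ = [1.0691  1.5232  0.4063]
h=Σ⁻¹𝟙 = [8.9778  18.0372  11.9372]
a=μᵀg=0.260251  b=𝟙ᵀg=2.998617  c=𝟙ᵀh=38.952185  D=ac−b²=1.145644
λ₁=(c·0.086−b)/D = (38.952185·0.086−2.998617)/1.145644 = 0.306615
λ₂=(a−b·0.086)/D = (0.260251−2.998617·0.086)/1.145644 = 0.002069
w* = 0.306615·g + 0.002069·h:
  w_0 = 0.306615·1.0691 + 0.002069·8.9778 = 0.3464  (Visa)
  w_1 = 0.306615·1.5232 + 0.002069·18.0372 = 0.5043  (Chevron)
  w_2 = 0.306615·0.4063 + 0.002069·11.9372 = 0.1493  (Exxon)
Σw_i=1.0000  μᵀw=0.0860
σ²=wᵀΣw=λ₁·μ_p+λ₂ = 0.306615·0.086 + 0.002069 = 0.028438 ≈ 0.0284


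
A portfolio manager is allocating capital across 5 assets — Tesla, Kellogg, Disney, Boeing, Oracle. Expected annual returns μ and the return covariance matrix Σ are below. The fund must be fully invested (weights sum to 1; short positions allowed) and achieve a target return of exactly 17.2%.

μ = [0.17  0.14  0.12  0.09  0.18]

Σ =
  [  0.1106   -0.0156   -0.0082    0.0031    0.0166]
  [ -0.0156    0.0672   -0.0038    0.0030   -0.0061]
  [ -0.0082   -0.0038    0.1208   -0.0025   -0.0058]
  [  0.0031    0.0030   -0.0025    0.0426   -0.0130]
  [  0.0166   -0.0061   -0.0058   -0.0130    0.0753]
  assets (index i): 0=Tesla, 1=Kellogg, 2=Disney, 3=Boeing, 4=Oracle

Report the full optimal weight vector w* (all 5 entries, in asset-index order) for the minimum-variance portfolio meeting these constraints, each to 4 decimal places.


g=Σ⁻¹μ = [1.5058  2.6462  1.3733  2.7691  2.8567]
h=Σ⁻¹𝟙 = [8.8396  17.9804  10.9047  27.8296  18.4326]
a=μᵀg=1.554674  b=𝟙ᵀg=11.151102  c=𝟙ᵀh=83.987036  D=ac−b²=6.225386
λ₁=(c·0.172−b)/D = (83.987036·0.172−11.151102)/6.225386 = 0.529231
λ₂=(a−b·0.172)/D = (1.554674−11.151102·0.172)/6.225386 = -0.058360
w* = 0.529231·g + -0.058360·h:
  w_0 = 0.529231·1.5058 + -0.058360·8.8396 = 0.2810  (Tesla)
  w_1 = 0.529231·2.6462 + -0.058360·17.9804 = 0.3511  (Kellogg)
  w_2 = 0.529231·1.3733 + -0.058360·10.9047 = 0.0904  (Disney)
  w_3 = 0.529231·2.7691 + -0.058360·27.8296 = -0.1586  (Boeing)
  w_4 = 0.529231·2.8567 + -0.058360·18.4326 = 0.4361  (Oracle)
Σw_i=1.0000  μᵀw=0.1720
σ²=wᵀΣw=λ₁·μ_p+λ₂ = 0.529231·0.172 + -0.058360 = 0.032667 ≈ 0.0327

0.2810  0.3511  0.0904  -0.1586  0.4361


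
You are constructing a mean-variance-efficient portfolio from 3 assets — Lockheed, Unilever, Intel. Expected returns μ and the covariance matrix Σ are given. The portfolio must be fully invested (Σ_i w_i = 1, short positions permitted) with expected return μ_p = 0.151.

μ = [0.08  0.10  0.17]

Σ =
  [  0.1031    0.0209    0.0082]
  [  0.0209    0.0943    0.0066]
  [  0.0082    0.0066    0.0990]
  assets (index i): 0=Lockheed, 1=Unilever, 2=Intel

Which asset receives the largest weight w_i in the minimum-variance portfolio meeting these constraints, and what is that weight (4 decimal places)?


Intel (0.7370)

u=Σ⁻¹μ = [0.4764  0.8414  1.6216]
v=Σ⁻¹𝟙 = [7.2931  8.3624  8.9394]
a=μᵀu=0.397925  b=𝟙ᵀu=2.939395  c=𝟙ᵀv=24.594966  D=ac−b²=1.146902
λ₁=(c·0.151−b)/D = (24.594966·0.151−2.939395)/1.146902 = 0.675250
λ₂=(a−b·0.151)/D = (0.397925−2.939395·0.151)/1.146902 = -0.040042
w* = 0.675250·u + -0.040042·v:
  w_0 = 0.675250·0.4764 + -0.040042·7.2931 = 0.0297  (Lockheed)
  w_1 = 0.675250·0.8414 + -0.040042·8.3624 = 0.2333  (Unilever)
  w_2 = 0.675250·1.6216 + -0.040042·8.9394 = 0.7370  (Intel)
Σw_i=1.0000  μᵀw=0.1510
σ²=wᵀΣw=λ₁·μ_p+λ₂ = 0.675250·0.151 + -0.040042 = 0.061921 ≈ 0.0619


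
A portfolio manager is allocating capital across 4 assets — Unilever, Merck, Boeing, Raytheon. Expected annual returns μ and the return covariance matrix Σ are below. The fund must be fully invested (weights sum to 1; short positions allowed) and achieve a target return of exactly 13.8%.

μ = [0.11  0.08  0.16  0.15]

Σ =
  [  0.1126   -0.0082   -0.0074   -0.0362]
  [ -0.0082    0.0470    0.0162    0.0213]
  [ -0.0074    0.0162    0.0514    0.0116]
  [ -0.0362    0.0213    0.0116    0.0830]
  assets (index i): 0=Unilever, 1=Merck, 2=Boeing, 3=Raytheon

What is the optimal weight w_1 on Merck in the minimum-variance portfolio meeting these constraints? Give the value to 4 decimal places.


0.0702

p=Σ⁻¹μ = [1.8810  0.0356  2.8721  2.2171]
q=Σ⁻¹𝟙 = [15.0419  12.8642  14.5714  13.2709]
a=μᵀp=1.001858  b=𝟙ᵀp=7.005796  c=𝟙ᵀq=55.748360  D=ac−b²=6.770755
λ₁=(c·0.138−b)/D = (55.748360·0.138−7.005796)/6.770755 = 0.101536
λ₂=(a−b·0.138)/D = (1.001858−7.005796·0.138)/6.770755 = 0.005178
w* = 0.101536·p + 0.005178·q:
  w_0 = 0.101536·1.8810 + 0.005178·15.0419 = 0.2689  (Unilever)
  w_1 = 0.101536·0.0356 + 0.005178·12.8642 = 0.0702  (Merck)
  w_2 = 0.101536·2.8721 + 0.005178·14.5714 = 0.3671  (Boeing)
  w_3 = 0.101536·2.2171 + 0.005178·13.2709 = 0.2938  (Raytheon)
Σw_i=1.0000  μᵀw=0.1380
σ²=wᵀΣw=λ₁·μ_p+λ₂ = 0.101536·0.138 + 0.005178 = 0.019190 ≈ 0.0192


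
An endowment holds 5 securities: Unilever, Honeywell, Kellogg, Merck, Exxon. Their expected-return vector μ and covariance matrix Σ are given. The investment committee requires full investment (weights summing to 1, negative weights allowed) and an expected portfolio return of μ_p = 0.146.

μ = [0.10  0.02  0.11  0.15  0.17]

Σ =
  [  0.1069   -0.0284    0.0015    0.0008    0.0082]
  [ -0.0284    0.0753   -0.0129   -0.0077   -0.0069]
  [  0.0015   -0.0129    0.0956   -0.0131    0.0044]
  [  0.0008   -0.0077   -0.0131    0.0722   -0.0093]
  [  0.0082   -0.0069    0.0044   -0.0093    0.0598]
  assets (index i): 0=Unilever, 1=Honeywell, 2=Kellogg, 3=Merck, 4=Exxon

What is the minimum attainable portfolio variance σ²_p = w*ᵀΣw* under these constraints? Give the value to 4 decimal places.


0.0182

p=Σ⁻¹μ = [1.0509  1.5295  1.5944  2.9323  3.2139]
q=Σ⁻¹𝟙 = [14.1847  25.3850  15.7358  21.8244  19.9427]
a=μᵀp=1.297275  b=𝟙ᵀp=10.321017  c=𝟙ᵀq=97.072492  D=ac−b²=19.406374
λ₁=(c·0.146−b)/D = (97.072492·0.146−10.321017)/19.406374 = 0.198469
λ₂=(a−b·0.146)/D = (1.297275−10.321017·0.146)/19.406374 = -0.010800
w* = 0.198469·p + -0.010800·q:
  w_0 = 0.198469·1.0509 + -0.010800·14.1847 = 0.0554  (Unilever)
  w_1 = 0.198469·1.5295 + -0.010800·25.3850 = 0.0294  (Honeywell)
  w_2 = 0.198469·1.5944 + -0.010800·15.7358 = 0.1465  (Kellogg)
  w_3 = 0.198469·2.9323 + -0.010800·21.8244 = 0.3463  (Merck)
  w_4 = 0.198469·3.2139 + -0.010800·19.9427 = 0.4225  (Exxon)
Σw_i=1.0000  μᵀw=0.1460
σ²=wᵀΣw=λ₁·μ_p+λ₂ = 0.198469·0.146 + -0.010800 = 0.018176 ≈ 0.0182


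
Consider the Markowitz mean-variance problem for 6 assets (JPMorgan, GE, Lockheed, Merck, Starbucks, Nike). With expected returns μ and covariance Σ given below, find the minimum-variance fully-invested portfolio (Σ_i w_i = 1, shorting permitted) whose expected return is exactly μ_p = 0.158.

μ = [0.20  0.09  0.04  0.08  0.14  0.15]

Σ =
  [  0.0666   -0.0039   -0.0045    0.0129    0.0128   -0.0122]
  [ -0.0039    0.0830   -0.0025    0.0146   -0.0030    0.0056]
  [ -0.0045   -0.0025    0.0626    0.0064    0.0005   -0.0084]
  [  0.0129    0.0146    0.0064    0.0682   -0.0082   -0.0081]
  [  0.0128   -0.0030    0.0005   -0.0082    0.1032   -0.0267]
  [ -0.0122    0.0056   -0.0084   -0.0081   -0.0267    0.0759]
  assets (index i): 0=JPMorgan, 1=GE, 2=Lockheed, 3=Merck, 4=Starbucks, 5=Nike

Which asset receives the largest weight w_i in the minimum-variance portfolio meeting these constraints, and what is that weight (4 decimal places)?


x=Σ⁻¹μ = [3.2190  0.9659  1.2514  0.8642  1.9081  3.3244]
y=Σ⁻¹𝟙 = [16.0007  10.1661  19.3407  12.2696  15.0219  23.7313]
a=μᵀx=1.615717  b=𝟙ᵀx=11.533041  c=𝟙ᵀy=96.530263  D=ac−b²=22.954501
λ₁=(c·0.158−b)/D = (96.530263·0.158−11.533041)/22.954501 = 0.162005
λ₂=(a−b·0.158)/D = (1.615717−11.533041·0.158)/22.954501 = -0.008996
w* = 0.162005·x + -0.008996·y:
  w_0 = 0.162005·3.2190 + -0.008996·16.0007 = 0.3775  (JPMorgan)
  w_1 = 0.162005·0.9659 + -0.008996·10.1661 = 0.0650  (GE)
  w_2 = 0.162005·1.2514 + -0.008996·19.3407 = 0.0287  (Lockheed)
  w_3 = 0.162005·0.8642 + -0.008996·12.2696 = 0.0296  (Merck)
  w_4 = 0.162005·1.9081 + -0.008996·15.0219 = 0.1740  (Starbucks)
  w_5 = 0.162005·3.3244 + -0.008996·23.7313 = 0.3251  (Nike)
Σw_i=1.0000  μᵀw=0.1580
σ²=wᵀΣw=λ₁·μ_p+λ₂ = 0.162005·0.158 + -0.008996 = 0.016601 ≈ 0.0166

JPMorgan (0.3775)
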